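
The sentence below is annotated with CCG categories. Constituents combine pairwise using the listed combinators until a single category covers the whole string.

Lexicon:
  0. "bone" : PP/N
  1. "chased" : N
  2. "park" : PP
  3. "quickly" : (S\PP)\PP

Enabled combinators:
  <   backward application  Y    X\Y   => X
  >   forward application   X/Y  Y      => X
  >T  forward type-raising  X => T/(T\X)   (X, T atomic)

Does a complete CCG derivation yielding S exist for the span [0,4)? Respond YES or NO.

YES

[0,4] S   <
  [0,2] PP   >
    [0,1] "bone" : PP/N
    [1,2] "chased" : N
  [2,4] S\PP   <
    [2,3] "park" : PP
    [3,4] "quickly" : (S\PP)\PP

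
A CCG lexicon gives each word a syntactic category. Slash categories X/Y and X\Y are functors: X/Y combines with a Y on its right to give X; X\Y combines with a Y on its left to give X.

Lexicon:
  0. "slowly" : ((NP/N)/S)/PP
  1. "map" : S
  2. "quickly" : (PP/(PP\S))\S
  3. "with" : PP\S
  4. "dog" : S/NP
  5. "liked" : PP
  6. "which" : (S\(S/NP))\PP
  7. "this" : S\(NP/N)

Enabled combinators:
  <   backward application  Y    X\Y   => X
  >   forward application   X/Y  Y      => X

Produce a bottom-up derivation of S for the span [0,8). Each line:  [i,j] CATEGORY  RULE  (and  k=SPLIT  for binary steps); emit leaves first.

[0,8] S   <
  [0,7] NP/N   >
    [0,4] (NP/N)/S   >
      [0,1] "slowly" : ((NP/N)/S)/PP
      [1,4] PP   >
        [1,3] PP/(PP\S)   <
          [1,2] "map" : S
          [2,3] "quickly" : (PP/(PP\S))\S
        [3,4] "with" : PP\S
    [4,7] S   <
      [4,5] "dog" : S/NP
      [5,7] S\(S/NP)   <
        [5,6] "liked" : PP
        [6,7] "which" : (S\(S/NP))\PP
  [7,8] "this" : S\(NP/N)

[0,1] ((NP/N)/S)/PP  lex  "slowly"
[1,2] S  lex  "map"
[2,3] (PP/(PP\S))\S  lex  "quickly"
[1,3] PP/(PP\S)  <  k=2
[3,4] PP\S  lex  "with"
[1,4] PP  >  k=3
[0,4] (NP/N)/S  >  k=1
[4,5] S/NP  lex  "dog"
[5,6] PP  lex  "liked"
[6,7] (S\(S/NP))\PP  lex  "which"
[5,7] S\(S/NP)  <  k=6
[4,7] S  <  k=5
[0,7] NP/N  >  k=4
[7,8] S\(NP/N)  lex  "this"
[0,8] S  <  k=7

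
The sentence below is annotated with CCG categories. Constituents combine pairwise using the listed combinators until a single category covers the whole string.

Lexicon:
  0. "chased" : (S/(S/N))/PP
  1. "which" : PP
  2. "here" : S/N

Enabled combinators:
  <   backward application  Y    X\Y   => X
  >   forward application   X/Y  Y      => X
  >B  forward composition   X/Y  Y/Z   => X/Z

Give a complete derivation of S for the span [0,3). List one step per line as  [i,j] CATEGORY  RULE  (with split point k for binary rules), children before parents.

[0,1] (S/(S/N))/PP  lex  "chased"
[1,2] PP  lex  "which"
[0,2] S/(S/N)  >  k=1
[2,3] S/N  lex  "here"
[0,3] S  >  k=2

[0,3] S   >
  [0,2] S/(S/N)   >
    [0,1] "chased" : (S/(S/N))/PP
    [1,2] "which" : PP
  [2,3] "here" : S/N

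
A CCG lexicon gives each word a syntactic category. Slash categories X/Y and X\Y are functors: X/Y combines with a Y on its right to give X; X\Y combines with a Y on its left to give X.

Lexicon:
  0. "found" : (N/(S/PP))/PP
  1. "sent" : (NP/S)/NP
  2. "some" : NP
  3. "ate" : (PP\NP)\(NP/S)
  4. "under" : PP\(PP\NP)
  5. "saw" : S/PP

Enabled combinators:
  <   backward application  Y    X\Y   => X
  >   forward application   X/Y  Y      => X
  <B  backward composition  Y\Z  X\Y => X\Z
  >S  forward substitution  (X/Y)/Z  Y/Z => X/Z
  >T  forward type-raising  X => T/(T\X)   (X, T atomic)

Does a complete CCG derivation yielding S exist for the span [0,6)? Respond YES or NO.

(N/(S/PP))/PP (NP/S)/NP NP (PP\NP)\(NP/S) PP\(PP\NP) S/PP
CKY chart[0,6] = {N, N/(N\N), NP/(NP\N), PP/(PP\N), S/(S\N)}; S ∉ chart

NO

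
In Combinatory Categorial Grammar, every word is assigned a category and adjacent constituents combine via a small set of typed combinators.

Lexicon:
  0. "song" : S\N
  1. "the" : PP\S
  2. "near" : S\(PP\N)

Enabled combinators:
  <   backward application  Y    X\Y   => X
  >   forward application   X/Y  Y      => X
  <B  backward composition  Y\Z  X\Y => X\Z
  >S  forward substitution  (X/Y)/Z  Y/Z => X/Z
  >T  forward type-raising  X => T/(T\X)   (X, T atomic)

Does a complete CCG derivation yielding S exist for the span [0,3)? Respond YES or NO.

[0,3] S   <
  [0,2] PP\N   <B
    [0,1] "song" : S\N
    [1,2] "the" : PP\S
  [2,3] "near" : S\(PP\N)

YES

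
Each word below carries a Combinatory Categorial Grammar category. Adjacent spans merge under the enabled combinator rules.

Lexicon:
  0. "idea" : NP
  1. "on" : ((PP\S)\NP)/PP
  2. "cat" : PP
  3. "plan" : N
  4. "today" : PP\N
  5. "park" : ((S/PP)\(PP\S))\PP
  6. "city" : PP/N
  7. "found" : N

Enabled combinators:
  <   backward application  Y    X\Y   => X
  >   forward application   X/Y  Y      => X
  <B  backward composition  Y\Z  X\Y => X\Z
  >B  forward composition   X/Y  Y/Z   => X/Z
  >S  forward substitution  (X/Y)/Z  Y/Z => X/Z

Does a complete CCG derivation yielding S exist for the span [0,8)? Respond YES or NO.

[0,8] S   >
  [0,6] S/PP   <
    [0,3] PP\S   <
      [0,1] "idea" : NP
      [1,3] (PP\S)\NP   >
        [1,2] "on" : ((PP\S)\NP)/PP
        [2,3] "cat" : PP
    [3,6] (S/PP)\(PP\S)   <
      [3,5] PP   <
        [3,4] "plan" : N
        [4,5] "today" : PP\N
      [5,6] "park" : ((S/PP)\(PP\S))\PP
  [6,8] PP   >
    [6,7] "city" : PP/N
    [7,8] "found" : N

YES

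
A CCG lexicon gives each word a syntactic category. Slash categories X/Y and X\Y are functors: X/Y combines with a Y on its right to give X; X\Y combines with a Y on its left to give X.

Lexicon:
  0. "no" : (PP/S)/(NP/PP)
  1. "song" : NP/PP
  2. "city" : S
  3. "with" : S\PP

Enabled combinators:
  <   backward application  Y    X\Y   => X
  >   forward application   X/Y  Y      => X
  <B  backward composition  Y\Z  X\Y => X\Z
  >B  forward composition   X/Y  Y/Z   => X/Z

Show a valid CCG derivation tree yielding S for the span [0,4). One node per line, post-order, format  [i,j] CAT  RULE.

[0,1] (PP/S)/(NP/PP)  lex  "no"
[1,2] NP/PP  lex  "song"
[0,2] PP/S  >  k=1
[2,3] S  lex  "city"
[0,3] PP  >  k=2
[3,4] S\PP  lex  "with"
[0,4] S  <  k=3

[0,4] S   <
  [0,3] PP   >
    [0,2] PP/S   >
      [0,1] "no" : (PP/S)/(NP/PP)
      [1,2] "song" : NP/PP
    [2,3] "city" : S
  [3,4] "with" : S\PP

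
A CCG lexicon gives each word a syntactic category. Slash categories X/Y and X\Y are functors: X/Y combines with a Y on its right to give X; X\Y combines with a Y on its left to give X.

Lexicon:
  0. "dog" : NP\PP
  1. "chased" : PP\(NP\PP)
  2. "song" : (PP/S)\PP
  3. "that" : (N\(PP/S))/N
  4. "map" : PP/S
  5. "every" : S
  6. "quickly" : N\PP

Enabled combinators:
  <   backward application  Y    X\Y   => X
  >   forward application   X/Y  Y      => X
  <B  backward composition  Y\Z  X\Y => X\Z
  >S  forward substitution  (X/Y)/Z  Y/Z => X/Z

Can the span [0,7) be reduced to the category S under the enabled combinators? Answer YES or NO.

NO

NP\PP PP\(NP\PP) (PP/S)\PP (N\(PP/S))/N PP/S S N\PP
CKY chart[0,7] = {N}; S ∉ chart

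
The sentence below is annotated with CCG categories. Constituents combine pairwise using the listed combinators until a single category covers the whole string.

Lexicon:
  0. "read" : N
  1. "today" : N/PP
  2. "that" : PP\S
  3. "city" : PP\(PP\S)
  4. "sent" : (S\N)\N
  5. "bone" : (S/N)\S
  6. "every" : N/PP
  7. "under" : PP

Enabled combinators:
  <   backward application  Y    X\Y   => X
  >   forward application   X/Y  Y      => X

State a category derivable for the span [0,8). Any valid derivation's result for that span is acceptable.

S

[0,8] S   >
  [0,6] S/N   <
    [0,5] S   <
      [0,1] "read" : N
      [1,5] S\N   <
        [1,4] N   >
          [1,2] "today" : N/PP
          [2,4] PP   <
            [2,3] "that" : PP\S
            [3,4] "city" : PP\(PP\S)
        [4,5] "sent" : (S\N)\N
    [5,6] "bone" : (S/N)\S
  [6,8] N   >
    [6,7] "every" : N/PP
    [7,8] "under" : PP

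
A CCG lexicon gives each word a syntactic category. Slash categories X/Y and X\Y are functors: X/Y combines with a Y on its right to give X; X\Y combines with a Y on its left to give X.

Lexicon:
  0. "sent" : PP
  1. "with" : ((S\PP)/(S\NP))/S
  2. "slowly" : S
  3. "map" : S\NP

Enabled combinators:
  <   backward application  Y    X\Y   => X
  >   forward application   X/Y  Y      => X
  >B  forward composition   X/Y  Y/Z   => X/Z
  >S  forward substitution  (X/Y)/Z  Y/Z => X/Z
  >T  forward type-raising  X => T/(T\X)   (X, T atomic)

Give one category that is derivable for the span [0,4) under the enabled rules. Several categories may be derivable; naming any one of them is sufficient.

[0,4] S   <
  [0,1] "sent" : PP
  [1,4] S\PP   >
    [1,3] (S\PP)/(S\NP)   >
      [1,2] "with" : ((S\PP)/(S\NP))/S
      [2,3] "slowly" : S
    [3,4] "map" : S\NP

S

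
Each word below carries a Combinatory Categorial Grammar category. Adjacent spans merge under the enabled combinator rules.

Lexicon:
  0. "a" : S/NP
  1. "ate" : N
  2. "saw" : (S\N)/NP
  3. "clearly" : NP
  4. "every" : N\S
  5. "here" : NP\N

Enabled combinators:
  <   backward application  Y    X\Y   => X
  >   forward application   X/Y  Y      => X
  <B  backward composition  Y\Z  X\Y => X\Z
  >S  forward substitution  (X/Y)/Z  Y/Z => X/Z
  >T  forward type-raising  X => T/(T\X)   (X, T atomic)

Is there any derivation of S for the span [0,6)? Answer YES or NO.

[0,6] S   >
  [0,1] "a" : S/NP
  [1,6] NP   >
    [1,2] NP/(NP\N)   >T
      [1,2] "ate" : N
    [2,6] NP\N   <B
      [2,4] S\N   >
        [2,3] "saw" : (S\N)/NP
        [3,4] "clearly" : NP
      [4,6] NP\S   <B
        [4,5] "every" : N\S
        [5,6] "here" : NP\N

YES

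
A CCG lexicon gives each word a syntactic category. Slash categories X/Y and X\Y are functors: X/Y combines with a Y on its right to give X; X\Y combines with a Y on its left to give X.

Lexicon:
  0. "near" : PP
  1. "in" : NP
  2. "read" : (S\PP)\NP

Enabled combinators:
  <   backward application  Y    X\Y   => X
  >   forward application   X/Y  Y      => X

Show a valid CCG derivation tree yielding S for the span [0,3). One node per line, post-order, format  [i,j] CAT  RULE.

[0,3] S   <
  [0,1] "near" : PP
  [1,3] S\PP   <
    [1,2] "in" : NP
    [2,3] "read" : (S\PP)\NP

[0,1] PP  lex  "near"
[1,2] NP  lex  "in"
[2,3] (S\PP)\NP  lex  "read"
[1,3] S\PP  <  k=2
[0,3] S  <  k=1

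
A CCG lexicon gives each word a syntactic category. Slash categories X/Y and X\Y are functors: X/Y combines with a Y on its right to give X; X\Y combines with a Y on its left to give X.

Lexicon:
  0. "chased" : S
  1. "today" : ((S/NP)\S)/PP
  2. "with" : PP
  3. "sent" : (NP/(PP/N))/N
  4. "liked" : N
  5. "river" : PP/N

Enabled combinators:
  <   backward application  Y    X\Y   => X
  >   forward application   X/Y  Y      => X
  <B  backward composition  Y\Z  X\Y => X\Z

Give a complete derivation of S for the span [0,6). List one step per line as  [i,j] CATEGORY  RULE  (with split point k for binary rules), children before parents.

[0,1] S  lex  "chased"
[1,2] ((S/NP)\S)/PP  lex  "today"
[2,3] PP  lex  "with"
[1,3] (S/NP)\S  >  k=2
[0,3] S/NP  <  k=1
[3,4] (NP/(PP/N))/N  lex  "sent"
[4,5] N  lex  "liked"
[3,5] NP/(PP/N)  >  k=4
[5,6] PP/N  lex  "river"
[3,6] NP  >  k=5
[0,6] S  >  k=3

[0,6] S   >
  [0,3] S/NP   <
    [0,1] "chased" : S
    [1,3] (S/NP)\S   >
      [1,2] "today" : ((S/NP)\S)/PP
      [2,3] "with" : PP
  [3,6] NP   >
    [3,5] NP/(PP/N)   >
      [3,4] "sent" : (NP/(PP/N))/N
      [4,5] "liked" : N
    [5,6] "river" : PP/N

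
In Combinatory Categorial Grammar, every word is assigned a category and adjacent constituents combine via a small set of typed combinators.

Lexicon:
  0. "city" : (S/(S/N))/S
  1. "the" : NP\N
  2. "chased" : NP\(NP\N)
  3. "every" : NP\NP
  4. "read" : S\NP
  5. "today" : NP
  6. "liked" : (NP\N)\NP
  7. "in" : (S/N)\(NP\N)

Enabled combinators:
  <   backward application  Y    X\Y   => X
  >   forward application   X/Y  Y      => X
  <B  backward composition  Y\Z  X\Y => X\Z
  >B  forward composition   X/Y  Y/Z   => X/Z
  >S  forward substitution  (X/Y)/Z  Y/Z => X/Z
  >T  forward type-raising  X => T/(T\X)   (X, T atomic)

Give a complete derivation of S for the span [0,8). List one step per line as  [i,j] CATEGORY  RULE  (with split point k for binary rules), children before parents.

[0,1] (S/(S/N))/S  lex  "city"
[1,2] NP\N  lex  "the"
[2,3] NP\(NP\N)  lex  "chased"
[1,3] NP  <  k=2
[3,4] NP\NP  lex  "every"
[4,5] S\NP  lex  "read"
[3,5] S\NP  <B  k=4
[1,5] S  <  k=3
[0,5] S/(S/N)  >  k=1
[5,6] NP  lex  "today"
[6,7] (NP\N)\NP  lex  "liked"
[5,7] NP\N  <  k=6
[7,8] (S/N)\(NP\N)  lex  "in"
[5,8] S/N  <  k=7
[0,8] S  >  k=5

[0,8] S   >
  [0,5] S/(S/N)   >
    [0,1] "city" : (S/(S/N))/S
    [1,5] S   <
      [1,3] NP   <
        [1,2] "the" : NP\N
        [2,3] "chased" : NP\(NP\N)
      [3,5] S\NP   <B
        [3,4] "every" : NP\NP
        [4,5] "read" : S\NP
  [5,8] S/N   <
    [5,7] NP\N   <
      [5,6] "today" : NP
      [6,7] "liked" : (NP\N)\NP
    [7,8] "in" : (S/N)\(NP\N)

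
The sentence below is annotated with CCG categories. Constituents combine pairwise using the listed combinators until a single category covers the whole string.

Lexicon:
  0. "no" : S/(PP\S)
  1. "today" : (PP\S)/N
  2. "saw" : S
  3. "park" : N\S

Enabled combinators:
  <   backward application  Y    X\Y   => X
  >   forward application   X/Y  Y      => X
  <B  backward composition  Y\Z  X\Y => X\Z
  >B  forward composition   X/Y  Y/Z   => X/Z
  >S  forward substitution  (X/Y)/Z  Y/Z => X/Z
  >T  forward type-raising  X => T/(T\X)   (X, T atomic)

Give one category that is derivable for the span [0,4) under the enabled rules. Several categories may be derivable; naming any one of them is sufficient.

S

[0,4] S   >
  [0,2] S/N   >B
    [0,1] "no" : S/(PP\S)
    [1,2] "today" : (PP\S)/N
  [2,4] N   <
    [2,3] "saw" : S
    [3,4] "park" : N\S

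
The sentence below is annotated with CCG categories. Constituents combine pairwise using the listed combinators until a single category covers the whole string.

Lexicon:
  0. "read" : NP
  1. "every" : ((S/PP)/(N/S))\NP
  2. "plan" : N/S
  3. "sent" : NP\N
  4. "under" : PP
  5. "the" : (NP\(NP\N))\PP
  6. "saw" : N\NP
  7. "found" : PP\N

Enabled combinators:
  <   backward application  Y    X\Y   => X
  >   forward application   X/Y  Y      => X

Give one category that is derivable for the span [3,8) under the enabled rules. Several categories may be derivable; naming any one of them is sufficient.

[0,8] S   >
  [0,3] S/PP   >
    [0,2] (S/PP)/(N/S)   <
      [0,1] "read" : NP
      [1,2] "every" : ((S/PP)/(N/S))\NP
    [2,3] "plan" : N/S
  [3,8] PP   <
    [3,7] N   <
      [3,6] NP   <
        [3,4] "sent" : NP\N
        [4,6] NP\(NP\N)   <
          [4,5] "under" : PP
          [5,6] "the" : (NP\(NP\N))\PP
      [6,7] "saw" : N\NP
    [7,8] "found" : PP\N

PP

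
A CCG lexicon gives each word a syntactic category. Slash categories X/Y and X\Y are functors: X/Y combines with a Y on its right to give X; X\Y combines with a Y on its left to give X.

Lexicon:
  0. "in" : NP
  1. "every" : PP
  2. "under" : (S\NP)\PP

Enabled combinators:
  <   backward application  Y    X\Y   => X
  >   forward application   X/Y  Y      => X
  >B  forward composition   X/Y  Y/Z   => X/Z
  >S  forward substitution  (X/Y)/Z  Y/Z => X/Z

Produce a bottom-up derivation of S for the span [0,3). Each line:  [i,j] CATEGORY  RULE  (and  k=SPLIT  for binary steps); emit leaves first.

[0,3] S   <
  [0,1] "in" : NP
  [1,3] S\NP   <
    [1,2] "every" : PP
    [2,3] "under" : (S\NP)\PP

[0,1] NP  lex  "in"
[1,2] PP  lex  "every"
[2,3] (S\NP)\PP  lex  "under"
[1,3] S\NP  <  k=2
[0,3] S  <  k=1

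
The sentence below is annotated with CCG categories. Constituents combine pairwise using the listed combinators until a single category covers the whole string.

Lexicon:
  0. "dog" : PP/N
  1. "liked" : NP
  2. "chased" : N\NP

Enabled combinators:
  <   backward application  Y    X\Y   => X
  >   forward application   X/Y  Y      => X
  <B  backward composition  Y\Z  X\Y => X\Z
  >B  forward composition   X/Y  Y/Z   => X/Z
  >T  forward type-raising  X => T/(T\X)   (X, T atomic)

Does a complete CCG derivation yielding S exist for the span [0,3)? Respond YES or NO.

PP/N NP N\NP
CKY chart[0,3] = {N/(N\PP), NP/(NP\PP), PP, PP/(N\N), PP/(PP\PP), S/(S\PP)}; S ∉ chart

NO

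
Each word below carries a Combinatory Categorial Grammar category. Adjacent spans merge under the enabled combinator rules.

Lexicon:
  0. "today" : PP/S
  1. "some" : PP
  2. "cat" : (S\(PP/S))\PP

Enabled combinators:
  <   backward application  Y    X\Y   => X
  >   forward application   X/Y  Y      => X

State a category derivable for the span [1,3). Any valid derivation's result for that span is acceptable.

[0,3] S   <
  [0,1] "today" : PP/S
  [1,3] S\(PP/S)   <
    [1,2] "some" : PP
    [2,3] "cat" : (S\(PP/S))\PP

S\(PP/S)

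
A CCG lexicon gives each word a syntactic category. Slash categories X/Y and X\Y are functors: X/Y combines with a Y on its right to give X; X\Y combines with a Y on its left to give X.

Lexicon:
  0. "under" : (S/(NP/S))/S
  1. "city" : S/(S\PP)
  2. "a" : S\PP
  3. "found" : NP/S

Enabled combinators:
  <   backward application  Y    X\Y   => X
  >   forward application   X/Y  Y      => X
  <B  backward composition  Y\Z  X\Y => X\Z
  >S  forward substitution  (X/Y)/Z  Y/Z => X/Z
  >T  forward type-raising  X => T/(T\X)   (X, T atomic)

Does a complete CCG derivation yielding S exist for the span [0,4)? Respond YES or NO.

[0,4] S   >
  [0,3] S/(NP/S)   >
    [0,1] "under" : (S/(NP/S))/S
    [1,3] S   >
      [1,2] "city" : S/(S\PP)
      [2,3] "a" : S\PP
  [3,4] "found" : NP/S

YES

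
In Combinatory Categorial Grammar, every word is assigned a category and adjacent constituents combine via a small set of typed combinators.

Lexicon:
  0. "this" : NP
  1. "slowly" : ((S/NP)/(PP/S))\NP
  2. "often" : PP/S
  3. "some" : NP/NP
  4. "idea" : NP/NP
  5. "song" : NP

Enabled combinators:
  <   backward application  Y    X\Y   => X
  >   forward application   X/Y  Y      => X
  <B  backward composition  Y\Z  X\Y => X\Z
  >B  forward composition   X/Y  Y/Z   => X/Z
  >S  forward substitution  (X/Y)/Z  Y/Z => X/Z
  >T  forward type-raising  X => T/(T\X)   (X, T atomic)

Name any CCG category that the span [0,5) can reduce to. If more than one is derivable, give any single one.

S/NP

[0,6] S   >
  [0,5] S/NP   >B
    [0,3] S/NP   >
      [0,2] (S/NP)/(PP/S)   <
        [0,1] "this" : NP
        [1,2] "slowly" : ((S/NP)/(PP/S))\NP
      [2,3] "often" : PP/S
    [3,5] NP/NP   >B
      [3,4] "some" : NP/NP
      [4,5] "idea" : NP/NP
  [5,6] "song" : NP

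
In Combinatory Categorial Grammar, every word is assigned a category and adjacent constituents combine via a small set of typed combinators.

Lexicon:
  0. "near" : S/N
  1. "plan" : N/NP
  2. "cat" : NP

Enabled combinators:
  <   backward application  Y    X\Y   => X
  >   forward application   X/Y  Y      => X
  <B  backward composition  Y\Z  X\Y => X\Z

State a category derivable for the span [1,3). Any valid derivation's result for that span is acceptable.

N

[0,3] S   >
  [0,1] "near" : S/N
  [1,3] N   >
    [1,2] "plan" : N/NP
    [2,3] "cat" : NP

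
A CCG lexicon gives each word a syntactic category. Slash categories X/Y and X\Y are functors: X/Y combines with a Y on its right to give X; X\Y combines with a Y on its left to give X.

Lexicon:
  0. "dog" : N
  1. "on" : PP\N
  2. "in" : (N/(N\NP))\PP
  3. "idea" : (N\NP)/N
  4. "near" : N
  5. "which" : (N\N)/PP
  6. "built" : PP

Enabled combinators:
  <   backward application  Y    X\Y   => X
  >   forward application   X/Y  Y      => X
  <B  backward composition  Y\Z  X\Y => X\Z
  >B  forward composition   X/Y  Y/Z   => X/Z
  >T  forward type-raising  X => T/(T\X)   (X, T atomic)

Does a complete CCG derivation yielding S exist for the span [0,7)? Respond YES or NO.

N PP\N (N/(N\NP))\PP (N\NP)/N N (N\N)/PP PP
CKY chart[0,7] = {N, N/(N\N), N/(PP\PP), NP/(NP\N), PP/(PP\N), S/(S\N)}; S ∉ chart

NO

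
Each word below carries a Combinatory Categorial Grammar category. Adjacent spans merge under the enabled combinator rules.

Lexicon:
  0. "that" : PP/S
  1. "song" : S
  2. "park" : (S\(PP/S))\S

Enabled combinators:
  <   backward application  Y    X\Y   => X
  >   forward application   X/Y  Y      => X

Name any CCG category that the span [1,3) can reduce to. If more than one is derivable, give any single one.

S\(PP/S)

[0,3] S   <
  [0,1] "that" : PP/S
  [1,3] S\(PP/S)   <
    [1,2] "song" : S
    [2,3] "park" : (S\(PP/S))\S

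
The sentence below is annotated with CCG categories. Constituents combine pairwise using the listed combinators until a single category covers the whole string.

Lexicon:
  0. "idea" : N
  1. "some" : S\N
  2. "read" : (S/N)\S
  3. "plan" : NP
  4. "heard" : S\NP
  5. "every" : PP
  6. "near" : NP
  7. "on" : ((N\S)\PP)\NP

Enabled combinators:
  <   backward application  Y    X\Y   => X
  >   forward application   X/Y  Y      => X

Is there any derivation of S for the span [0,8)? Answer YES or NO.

[0,8] S   >
  [0,3] S/N   <
    [0,2] S   <
      [0,1] "idea" : N
      [1,2] "some" : S\N
    [2,3] "read" : (S/N)\S
  [3,8] N   <
    [3,5] S   <
      [3,4] "plan" : NP
      [4,5] "heard" : S\NP
    [5,8] N\S   <
      [5,6] "every" : PP
      [6,8] (N\S)\PP   <
        [6,7] "near" : NP
        [7,8] "on" : ((N\S)\PP)\NP

YES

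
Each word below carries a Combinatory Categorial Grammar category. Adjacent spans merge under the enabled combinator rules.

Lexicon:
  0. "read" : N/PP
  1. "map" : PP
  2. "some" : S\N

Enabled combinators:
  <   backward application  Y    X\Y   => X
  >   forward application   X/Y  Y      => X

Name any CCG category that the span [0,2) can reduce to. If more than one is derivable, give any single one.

N

[0,3] S   <
  [0,2] N   >
    [0,1] "read" : N/PP
    [1,2] "map" : PP
  [2,3] "some" : S\N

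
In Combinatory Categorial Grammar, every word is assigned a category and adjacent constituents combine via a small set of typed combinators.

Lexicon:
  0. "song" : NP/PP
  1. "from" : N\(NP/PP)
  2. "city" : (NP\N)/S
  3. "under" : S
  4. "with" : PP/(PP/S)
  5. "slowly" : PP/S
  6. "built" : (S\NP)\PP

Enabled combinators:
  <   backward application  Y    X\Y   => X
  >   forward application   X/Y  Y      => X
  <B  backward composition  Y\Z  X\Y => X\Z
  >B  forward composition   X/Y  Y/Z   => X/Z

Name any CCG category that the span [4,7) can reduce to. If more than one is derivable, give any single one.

S\NP

[0,7] S   <
  [0,2] N   <
    [0,1] "song" : NP/PP
    [1,2] "from" : N\(NP/PP)
  [2,7] S\N   <B
    [2,4] NP\N   >
      [2,3] "city" : (NP\N)/S
      [3,4] "under" : S
    [4,7] S\NP   <
      [4,6] PP   >
        [4,5] "with" : PP/(PP/S)
        [5,6] "slowly" : PP/S
      [6,7] "built" : (S\NP)\PP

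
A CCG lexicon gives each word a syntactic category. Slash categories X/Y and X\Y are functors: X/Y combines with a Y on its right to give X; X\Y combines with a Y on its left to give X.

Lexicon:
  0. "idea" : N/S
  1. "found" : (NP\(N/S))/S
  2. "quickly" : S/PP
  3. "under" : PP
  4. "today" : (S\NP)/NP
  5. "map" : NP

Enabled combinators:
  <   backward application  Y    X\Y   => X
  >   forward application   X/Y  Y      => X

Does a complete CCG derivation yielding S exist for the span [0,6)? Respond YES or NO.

[0,6] S   <
  [0,4] NP   <
    [0,1] "idea" : N/S
    [1,4] NP\(N/S)   >
      [1,2] "found" : (NP\(N/S))/S
      [2,4] S   >
        [2,3] "quickly" : S/PP
        [3,4] "under" : PP
  [4,6] S\NP   >
    [4,5] "today" : (S\NP)/NP
    [5,6] "map" : NP

YES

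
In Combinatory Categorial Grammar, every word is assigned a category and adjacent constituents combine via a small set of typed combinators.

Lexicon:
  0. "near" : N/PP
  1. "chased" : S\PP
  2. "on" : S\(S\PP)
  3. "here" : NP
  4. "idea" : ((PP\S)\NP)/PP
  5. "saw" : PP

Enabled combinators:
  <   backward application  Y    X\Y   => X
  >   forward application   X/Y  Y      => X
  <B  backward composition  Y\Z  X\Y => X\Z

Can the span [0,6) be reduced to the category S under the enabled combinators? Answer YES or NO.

N/PP S\PP S\(S\PP) NP ((PP\S)\NP)/PP PP
CKY chart[0,6] = {N}; S ∉ chart

NO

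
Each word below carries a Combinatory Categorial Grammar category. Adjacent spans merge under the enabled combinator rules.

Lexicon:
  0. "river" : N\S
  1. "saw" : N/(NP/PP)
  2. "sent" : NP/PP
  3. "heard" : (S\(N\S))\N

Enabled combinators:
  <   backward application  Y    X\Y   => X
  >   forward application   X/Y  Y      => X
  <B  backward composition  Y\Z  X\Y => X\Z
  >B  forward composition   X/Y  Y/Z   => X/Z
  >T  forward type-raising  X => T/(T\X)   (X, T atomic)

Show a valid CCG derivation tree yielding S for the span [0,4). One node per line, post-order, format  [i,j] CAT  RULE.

[0,4] S   <
  [0,1] "river" : N\S
  [1,4] S\(N\S)   <
    [1,3] N   >
      [1,2] "saw" : N/(NP/PP)
      [2,3] "sent" : NP/PP
    [3,4] "heard" : (S\(N\S))\N

[0,1] N\S  lex  "river"
[1,2] N/(NP/PP)  lex  "saw"
[2,3] NP/PP  lex  "sent"
[1,3] N  >  k=2
[3,4] (S\(N\S))\N  lex  "heard"
[1,4] S\(N\S)  <  k=3
[0,4] S  <  k=1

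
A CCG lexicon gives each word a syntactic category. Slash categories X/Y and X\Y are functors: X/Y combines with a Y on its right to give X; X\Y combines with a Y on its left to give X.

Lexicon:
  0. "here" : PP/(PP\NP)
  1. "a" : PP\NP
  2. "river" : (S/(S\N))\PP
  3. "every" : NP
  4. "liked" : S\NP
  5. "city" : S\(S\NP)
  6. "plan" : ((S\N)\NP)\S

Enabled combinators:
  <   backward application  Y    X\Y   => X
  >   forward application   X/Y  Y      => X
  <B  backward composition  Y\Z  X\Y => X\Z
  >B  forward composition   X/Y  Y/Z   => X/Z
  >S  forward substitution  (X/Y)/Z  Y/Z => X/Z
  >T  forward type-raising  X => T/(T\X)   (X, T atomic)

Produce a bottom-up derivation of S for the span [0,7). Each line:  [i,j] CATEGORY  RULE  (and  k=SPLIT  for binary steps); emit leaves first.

[0,7] S   >
  [0,3] S/(S\N)   <
    [0,2] PP   >
      [0,1] "here" : PP/(PP\NP)
      [1,2] "a" : PP\NP
    [2,3] "river" : (S/(S\N))\PP
  [3,7] S\N   <
    [3,4] "every" : NP
    [4,7] (S\N)\NP   <
      [4,6] S   <
        [4,5] "liked" : S\NP
        [5,6] "city" : S\(S\NP)
      [6,7] "plan" : ((S\N)\NP)\S

[0,1] PP/(PP\NP)  lex  "here"
[1,2] PP\NP  lex  "a"
[0,2] PP  >  k=1
[2,3] (S/(S\N))\PP  lex  "river"
[0,3] S/(S\N)  <  k=2
[3,4] NP  lex  "every"
[4,5] S\NP  lex  "liked"
[5,6] S\(S\NP)  lex  "city"
[4,6] S  <  k=5
[6,7] ((S\N)\NP)\S  lex  "plan"
[4,7] (S\N)\NP  <  k=6
[3,7] S\N  <  k=4
[0,7] S  >  k=3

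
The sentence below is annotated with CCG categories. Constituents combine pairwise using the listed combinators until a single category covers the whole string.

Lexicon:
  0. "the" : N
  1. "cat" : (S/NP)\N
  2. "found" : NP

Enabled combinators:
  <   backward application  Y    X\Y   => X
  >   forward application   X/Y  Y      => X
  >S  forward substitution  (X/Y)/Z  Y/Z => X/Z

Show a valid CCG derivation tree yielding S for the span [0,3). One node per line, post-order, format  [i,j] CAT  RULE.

[0,1] N  lex  "the"
[1,2] (S/NP)\N  lex  "cat"
[0,2] S/NP  <  k=1
[2,3] NP  lex  "found"
[0,3] S  >  k=2

[0,3] S   >
  [0,2] S/NP   <
    [0,1] "the" : N
    [1,2] "cat" : (S/NP)\N
  [2,3] "found" : NP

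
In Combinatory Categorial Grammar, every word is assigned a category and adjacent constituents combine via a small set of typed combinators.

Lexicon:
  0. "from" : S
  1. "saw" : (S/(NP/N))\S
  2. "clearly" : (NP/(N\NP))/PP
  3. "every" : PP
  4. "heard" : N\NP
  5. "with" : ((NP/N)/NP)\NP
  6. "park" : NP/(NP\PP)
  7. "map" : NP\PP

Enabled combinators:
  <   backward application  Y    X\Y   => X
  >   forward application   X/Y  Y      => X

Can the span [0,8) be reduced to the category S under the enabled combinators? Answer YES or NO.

YES

[0,8] S   >
  [0,2] S/(NP/N)   <
    [0,1] "from" : S
    [1,2] "saw" : (S/(NP/N))\S
  [2,8] NP/N   >
    [2,6] (NP/N)/NP   <
      [2,5] NP   >
        [2,4] NP/(N\NP)   >
          [2,3] "clearly" : (NP/(N\NP))/PP
          [3,4] "every" : PP
        [4,5] "heard" : N\NP
      [5,6] "with" : ((NP/N)/NP)\NP
    [6,8] NP   >
      [6,7] "park" : NP/(NP\PP)
      [7,8] "map" : NP\PP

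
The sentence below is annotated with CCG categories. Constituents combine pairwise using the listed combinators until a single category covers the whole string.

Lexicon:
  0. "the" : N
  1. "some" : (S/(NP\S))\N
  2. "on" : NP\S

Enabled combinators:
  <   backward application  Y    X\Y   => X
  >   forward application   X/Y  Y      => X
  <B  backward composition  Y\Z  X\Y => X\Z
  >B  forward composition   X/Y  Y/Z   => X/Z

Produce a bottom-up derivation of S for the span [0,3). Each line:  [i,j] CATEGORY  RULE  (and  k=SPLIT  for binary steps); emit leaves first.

[0,3] S   >
  [0,2] S/(NP\S)   <
    [0,1] "the" : N
    [1,2] "some" : (S/(NP\S))\N
  [2,3] "on" : NP\S

[0,1] N  lex  "the"
[1,2] (S/(NP\S))\N  lex  "some"
[0,2] S/(NP\S)  <  k=1
[2,3] NP\S  lex  "on"
[0,3] S  >  k=2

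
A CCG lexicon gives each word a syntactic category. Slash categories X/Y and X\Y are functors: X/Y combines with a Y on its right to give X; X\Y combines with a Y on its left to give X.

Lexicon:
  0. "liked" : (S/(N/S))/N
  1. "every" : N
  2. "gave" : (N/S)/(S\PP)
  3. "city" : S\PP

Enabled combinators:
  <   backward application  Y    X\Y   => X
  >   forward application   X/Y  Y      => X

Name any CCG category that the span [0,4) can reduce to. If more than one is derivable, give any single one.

[0,4] S   >
  [0,2] S/(N/S)   >
    [0,1] "liked" : (S/(N/S))/N
    [1,2] "every" : N
  [2,4] N/S   >
    [2,3] "gave" : (N/S)/(S\PP)
    [3,4] "city" : S\PP

S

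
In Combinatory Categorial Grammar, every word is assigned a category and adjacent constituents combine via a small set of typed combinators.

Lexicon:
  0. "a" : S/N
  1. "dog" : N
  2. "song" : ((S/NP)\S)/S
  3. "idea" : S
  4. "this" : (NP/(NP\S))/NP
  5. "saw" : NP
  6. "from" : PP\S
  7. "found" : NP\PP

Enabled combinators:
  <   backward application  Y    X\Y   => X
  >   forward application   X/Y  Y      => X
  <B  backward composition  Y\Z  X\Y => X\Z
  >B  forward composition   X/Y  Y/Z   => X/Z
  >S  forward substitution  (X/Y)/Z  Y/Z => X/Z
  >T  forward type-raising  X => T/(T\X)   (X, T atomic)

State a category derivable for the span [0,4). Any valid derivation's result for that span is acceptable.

[0,8] S   >
  [0,4] S/NP   <
    [0,2] S   >
      [0,1] "a" : S/N
      [1,2] "dog" : N
    [2,4] (S/NP)\S   >
      [2,3] "song" : ((S/NP)\S)/S
      [3,4] "idea" : S
  [4,8] NP   >
    [4,6] NP/(NP\S)   >
      [4,5] "this" : (NP/(NP\S))/NP
      [5,6] "saw" : NP
    [6,8] NP\S   <B
      [6,7] "from" : PP\S
      [7,8] "found" : NP\PP

S/NP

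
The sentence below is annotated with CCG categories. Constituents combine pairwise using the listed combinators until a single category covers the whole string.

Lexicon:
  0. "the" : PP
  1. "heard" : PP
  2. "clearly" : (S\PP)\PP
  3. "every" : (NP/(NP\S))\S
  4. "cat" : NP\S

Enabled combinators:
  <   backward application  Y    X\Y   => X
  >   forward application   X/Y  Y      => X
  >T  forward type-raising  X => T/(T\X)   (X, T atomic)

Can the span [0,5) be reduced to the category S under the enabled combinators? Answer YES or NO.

PP PP (S\PP)\PP (NP/(NP\S))\S NP\S
CKY chart[0,5] = {N/(N\NP), NP, NP/(NP\NP), PP/(PP\NP), S/(S\NP)}; S ∉ chart

NO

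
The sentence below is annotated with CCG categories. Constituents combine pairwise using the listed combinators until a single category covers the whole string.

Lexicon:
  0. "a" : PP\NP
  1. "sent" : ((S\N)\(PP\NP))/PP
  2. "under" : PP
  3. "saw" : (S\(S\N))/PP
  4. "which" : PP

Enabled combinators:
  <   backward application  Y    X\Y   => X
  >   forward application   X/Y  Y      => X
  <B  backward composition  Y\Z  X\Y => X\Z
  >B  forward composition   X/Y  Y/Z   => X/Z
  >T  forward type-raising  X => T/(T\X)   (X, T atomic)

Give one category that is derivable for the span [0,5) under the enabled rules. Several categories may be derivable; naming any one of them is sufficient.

[0,5] S   <
  [0,3] S\N   <
    [0,1] "a" : PP\NP
    [1,3] (S\N)\(PP\NP)   >
      [1,2] "sent" : ((S\N)\(PP\NP))/PP
      [2,3] "under" : PP
  [3,5] S\(S\N)   >
    [3,4] "saw" : (S\(S\N))/PP
    [4,5] "which" : PP

S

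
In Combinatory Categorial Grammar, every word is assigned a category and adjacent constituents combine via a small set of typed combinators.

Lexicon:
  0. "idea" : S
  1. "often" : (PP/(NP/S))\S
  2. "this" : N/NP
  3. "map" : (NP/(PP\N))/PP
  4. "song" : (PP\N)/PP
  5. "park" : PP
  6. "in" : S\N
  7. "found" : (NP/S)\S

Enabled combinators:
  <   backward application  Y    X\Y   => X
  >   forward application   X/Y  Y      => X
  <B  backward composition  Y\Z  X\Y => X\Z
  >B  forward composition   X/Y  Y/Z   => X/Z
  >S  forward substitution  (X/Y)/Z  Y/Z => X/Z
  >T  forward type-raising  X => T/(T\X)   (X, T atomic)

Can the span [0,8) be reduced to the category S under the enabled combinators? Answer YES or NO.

NO

S (PP/(NP/S))\S N/NP (NP/(PP\N))/PP (PP\N)/PP PP S\N (NP/S)\S
CKY chart[0,8] = {N/(N\PP), NP/(NP\PP), PP, PP/(PP\PP), S/(S\PP)}; S ∉ chart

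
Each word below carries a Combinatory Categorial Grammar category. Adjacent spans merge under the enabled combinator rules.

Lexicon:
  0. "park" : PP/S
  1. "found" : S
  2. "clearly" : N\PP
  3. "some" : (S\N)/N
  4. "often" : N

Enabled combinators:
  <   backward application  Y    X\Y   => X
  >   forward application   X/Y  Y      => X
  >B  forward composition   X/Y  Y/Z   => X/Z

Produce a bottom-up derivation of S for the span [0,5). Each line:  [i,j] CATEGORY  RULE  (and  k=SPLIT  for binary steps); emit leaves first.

[0,1] PP/S  lex  "park"
[1,2] S  lex  "found"
[0,2] PP  >  k=1
[2,3] N\PP  lex  "clearly"
[0,3] N  <  k=2
[3,4] (S\N)/N  lex  "some"
[4,5] N  lex  "often"
[3,5] S\N  >  k=4
[0,5] S  <  k=3

[0,5] S   <
  [0,3] N   <
    [0,2] PP   >
      [0,1] "park" : PP/S
      [1,2] "found" : S
    [2,3] "clearly" : N\PP
  [3,5] S\N   >
    [3,4] "some" : (S\N)/N
    [4,5] "often" : N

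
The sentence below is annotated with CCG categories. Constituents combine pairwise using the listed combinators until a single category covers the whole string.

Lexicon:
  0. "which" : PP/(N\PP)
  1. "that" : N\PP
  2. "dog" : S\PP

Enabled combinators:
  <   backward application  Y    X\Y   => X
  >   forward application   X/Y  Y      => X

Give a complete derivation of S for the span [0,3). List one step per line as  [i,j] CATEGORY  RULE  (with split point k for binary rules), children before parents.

[0,3] S   <
  [0,2] PP   >
    [0,1] "which" : PP/(N\PP)
    [1,2] "that" : N\PP
  [2,3] "dog" : S\PP

[0,1] PP/(N\PP)  lex  "which"
[1,2] N\PP  lex  "that"
[0,2] PP  >  k=1
[2,3] S\PP  lex  "dog"
[0,3] S  <  k=2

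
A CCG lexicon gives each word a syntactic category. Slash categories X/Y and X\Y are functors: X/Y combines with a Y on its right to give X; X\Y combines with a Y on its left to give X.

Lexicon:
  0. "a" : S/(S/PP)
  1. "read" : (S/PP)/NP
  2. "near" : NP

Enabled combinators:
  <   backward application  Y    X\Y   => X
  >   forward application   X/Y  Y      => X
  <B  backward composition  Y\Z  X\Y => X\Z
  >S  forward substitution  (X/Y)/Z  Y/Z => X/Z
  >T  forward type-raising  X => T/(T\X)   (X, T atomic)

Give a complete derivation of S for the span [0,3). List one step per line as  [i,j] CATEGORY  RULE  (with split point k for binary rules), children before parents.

[0,3] S   >
  [0,1] "a" : S/(S/PP)
  [1,3] S/PP   >
    [1,2] "read" : (S/PP)/NP
    [2,3] "near" : NP

[0,1] S/(S/PP)  lex  "a"
[1,2] (S/PP)/NP  lex  "read"
[2,3] NP  lex  "near"
[1,3] S/PP  >  k=2
[0,3] S  >  k=1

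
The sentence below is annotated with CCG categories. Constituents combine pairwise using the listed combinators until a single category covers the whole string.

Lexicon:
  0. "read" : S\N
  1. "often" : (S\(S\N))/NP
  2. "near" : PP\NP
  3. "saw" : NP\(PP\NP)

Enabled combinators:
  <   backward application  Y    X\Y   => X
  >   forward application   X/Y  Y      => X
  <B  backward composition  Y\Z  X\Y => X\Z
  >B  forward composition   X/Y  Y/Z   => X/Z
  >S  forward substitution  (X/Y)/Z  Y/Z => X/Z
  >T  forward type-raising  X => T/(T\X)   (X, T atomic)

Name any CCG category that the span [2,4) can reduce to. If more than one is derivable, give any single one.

[0,4] S   <
  [0,1] "read" : S\N
  [1,4] S\(S\N)   >
    [1,2] "often" : (S\(S\N))/NP
    [2,4] NP   <
      [2,3] "near" : PP\NP
      [3,4] "saw" : NP\(PP\NP)

NP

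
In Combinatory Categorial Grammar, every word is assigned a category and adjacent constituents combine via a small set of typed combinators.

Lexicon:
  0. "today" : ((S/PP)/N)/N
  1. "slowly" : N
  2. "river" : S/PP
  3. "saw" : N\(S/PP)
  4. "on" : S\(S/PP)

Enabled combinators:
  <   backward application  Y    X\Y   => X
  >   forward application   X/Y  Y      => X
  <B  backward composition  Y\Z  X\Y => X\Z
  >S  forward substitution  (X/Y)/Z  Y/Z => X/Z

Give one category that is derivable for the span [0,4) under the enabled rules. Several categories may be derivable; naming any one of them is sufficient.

[0,5] S   <
  [0,4] S/PP   >
    [0,2] (S/PP)/N   >
      [0,1] "today" : ((S/PP)/N)/N
      [1,2] "slowly" : N
    [2,4] N   <
      [2,3] "river" : S/PP
      [3,4] "saw" : N\(S/PP)
  [4,5] "on" : S\(S/PP)

S/PP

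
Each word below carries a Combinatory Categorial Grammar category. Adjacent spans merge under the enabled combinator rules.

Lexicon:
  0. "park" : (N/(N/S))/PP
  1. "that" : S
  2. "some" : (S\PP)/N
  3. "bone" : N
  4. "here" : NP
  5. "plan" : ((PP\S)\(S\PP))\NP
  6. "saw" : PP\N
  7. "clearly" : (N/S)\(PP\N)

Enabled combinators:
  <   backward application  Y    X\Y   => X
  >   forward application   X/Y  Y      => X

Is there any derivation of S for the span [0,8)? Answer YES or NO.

(N/(N/S))/PP S (S\PP)/N N NP ((PP\S)\(S\PP))\NP PP\N (N/S)\(PP\N)
CKY chart[0,8] = {N}; S ∉ chart

NO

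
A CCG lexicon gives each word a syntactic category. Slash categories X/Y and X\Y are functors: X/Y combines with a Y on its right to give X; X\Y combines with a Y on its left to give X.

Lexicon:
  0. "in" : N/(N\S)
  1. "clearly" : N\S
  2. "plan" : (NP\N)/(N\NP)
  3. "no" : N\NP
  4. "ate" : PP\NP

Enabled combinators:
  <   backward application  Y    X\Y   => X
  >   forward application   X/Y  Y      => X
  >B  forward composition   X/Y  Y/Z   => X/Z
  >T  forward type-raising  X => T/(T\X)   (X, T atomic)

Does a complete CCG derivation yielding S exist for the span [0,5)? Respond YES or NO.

NO

N/(N\S) N\S (NP\N)/(N\NP) N\NP PP\NP
CKY chart[0,5] = {N/(N\PP), NP/(NP\PP), PP, PP/(PP\PP), S/(S\PP)}; S ∉ chart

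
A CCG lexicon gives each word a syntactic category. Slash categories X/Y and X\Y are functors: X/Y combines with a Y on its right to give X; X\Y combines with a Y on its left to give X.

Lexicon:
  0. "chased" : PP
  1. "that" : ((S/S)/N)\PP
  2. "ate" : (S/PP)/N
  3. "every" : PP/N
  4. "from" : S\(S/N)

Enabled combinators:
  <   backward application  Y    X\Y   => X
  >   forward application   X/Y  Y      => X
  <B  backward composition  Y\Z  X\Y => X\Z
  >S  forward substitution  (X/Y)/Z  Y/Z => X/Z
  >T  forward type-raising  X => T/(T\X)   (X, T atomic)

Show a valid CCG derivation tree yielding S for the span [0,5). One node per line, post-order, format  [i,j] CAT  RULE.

[0,1] PP  lex  "chased"
[1,2] ((S/S)/N)\PP  lex  "that"
[0,2] (S/S)/N  <  k=1
[2,3] (S/PP)/N  lex  "ate"
[3,4] PP/N  lex  "every"
[2,4] S/N  >S  k=3
[0,4] S/N  >S  k=2
[4,5] S\(S/N)  lex  "from"
[0,5] S  <  k=4

[0,5] S   <
  [0,4] S/N   >S
    [0,2] (S/S)/N   <
      [0,1] "chased" : PP
      [1,2] "that" : ((S/S)/N)\PP
    [2,4] S/N   >S
      [2,3] "ate" : (S/PP)/N
      [3,4] "every" : PP/N
  [4,5] "from" : S\(S/N)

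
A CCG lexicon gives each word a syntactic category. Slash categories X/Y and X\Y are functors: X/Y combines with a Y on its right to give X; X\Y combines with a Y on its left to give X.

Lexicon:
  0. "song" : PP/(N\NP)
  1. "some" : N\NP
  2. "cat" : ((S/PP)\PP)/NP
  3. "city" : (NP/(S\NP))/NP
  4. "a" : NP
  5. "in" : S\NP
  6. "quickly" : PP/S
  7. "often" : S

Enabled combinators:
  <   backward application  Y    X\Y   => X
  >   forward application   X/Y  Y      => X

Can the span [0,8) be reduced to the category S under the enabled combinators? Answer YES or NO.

[0,8] S   >
  [0,6] S/PP   <
    [0,2] PP   >
      [0,1] "song" : PP/(N\NP)
      [1,2] "some" : N\NP
    [2,6] (S/PP)\PP   >
      [2,3] "cat" : ((S/PP)\PP)/NP
      [3,6] NP   >
        [3,5] NP/(S\NP)   >
          [3,4] "city" : (NP/(S\NP))/NP
          [4,5] "a" : NP
        [5,6] "in" : S\NP
  [6,8] PP   >
    [6,7] "quickly" : PP/S
    [7,8] "often" : S

YES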